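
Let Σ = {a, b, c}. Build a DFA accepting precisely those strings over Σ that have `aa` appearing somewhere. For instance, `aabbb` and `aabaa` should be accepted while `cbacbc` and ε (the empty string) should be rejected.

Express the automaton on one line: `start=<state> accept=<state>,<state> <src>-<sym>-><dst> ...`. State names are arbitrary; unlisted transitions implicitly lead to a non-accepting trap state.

Track how much of `aa` has been matched so far: state S0 is no progress, S2 is the absorbing accept state reached once `aa` has occurred. Intermediate states record partial matches; on a mismatch, fall back to the longest reusable overlap.
        a   b   c  
>  S0   S1  S0  S0 
   S1   S2  S0  S0 
 * S2   S2  S2  S2 
(> = start, * = accepting)

start=S0 accept=S2 S0-a->S1 S0-b->S0 S0-c->S0 S1-a->S2 S1-b->S0 S1-c->S0 S2-a->S2 S2-b->S2 S2-c->S2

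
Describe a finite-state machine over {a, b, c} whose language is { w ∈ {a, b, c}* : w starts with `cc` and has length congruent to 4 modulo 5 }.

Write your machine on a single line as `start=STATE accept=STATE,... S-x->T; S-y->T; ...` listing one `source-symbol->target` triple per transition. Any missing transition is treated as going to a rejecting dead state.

start=s0; accept=s5; s0-a->s1; s0-b->s1; s0-c->s2; s1-a->s1; s1-b->s1; s1-c->s1; s2-a->s1; s2-b->s1; s2-c->s3; s3-a->s4; s3-b->s4; s3-c->s4; s4-a->s5; s4-b->s5; s4-c->s5; s5-a->s6; s5-b->s6; s5-c->s6; s6-a->s7; s6-b->s7; s6-c->s7; s7-a->s3; s7-b->s3; s7-c->s3

Run two small machines in parallel and take their product. One (4 states) tracks whether the input so far still matches the prefix `cc`; the other (5 states) tracks the input length modulo 5. Each combined state is a pair, one component from each; accept when both components accept. After merging equivalent states the machine shrinks.
8 states suffice.
        a   b   c  
>  s0   s1  s1  s2 
   s1   s1  s1  s1 
   s2   s1  s1  s3 
   s3   s4  s4  s4 
   s4   s5  s5  s5 
 * s5   s6  s6  s6 
   s6   s7  s7  s7 
   s7   s3  s3  s3 
(> = start, * = accepting)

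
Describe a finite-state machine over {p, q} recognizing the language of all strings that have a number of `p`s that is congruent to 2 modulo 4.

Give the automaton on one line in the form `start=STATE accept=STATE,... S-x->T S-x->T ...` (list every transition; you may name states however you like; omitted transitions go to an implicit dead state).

start=S0 accept=S2 S0-p->S1 S0-q->S0 S1-p->S2 S1-q->S1 S2-p->S3 S2-q->S2 S3-p->S0 S3-q->S3

The only thing that matters is how many `p`s have appeared, reduced mod 4. Use one state per residue: S0 for 0, …, S3 for 3. Reading `p` moves to the next residue; anything else stays put. S2 is accepting.
        p   q  
>  S0   S1  S0 
   S1   S2  S1 
 * S2   S3  S2 
   S3   S0  S3 
(> = start, * = accepting)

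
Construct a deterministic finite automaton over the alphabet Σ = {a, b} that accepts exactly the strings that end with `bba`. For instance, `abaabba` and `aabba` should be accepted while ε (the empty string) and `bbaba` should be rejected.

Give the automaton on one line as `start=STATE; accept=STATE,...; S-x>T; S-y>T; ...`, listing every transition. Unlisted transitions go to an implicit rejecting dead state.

start=s0; accept=s3; s0-a>s0; s0-b>s1; s1-a>s0; s1-b>s2; s2-a>s3; s2-b>s2; s3-a>s0; s3-b>s1

Let each state record the length of the longest suffix of the input read so far that is also a prefix of `bba`. s1 means the last symbol is `b`; s2 means the last 2 symbols are `bb`; s3 means the last 3 symbols are `bba`. Accept only at s3, where the string currently ends in `bba`.
A 4-state machine:
        a   b  
>  s0   s0  s1 
   s1   s0  s2 
   s2   s3  s2 
 * s3   s0  s1 
(> = start, * = accepting)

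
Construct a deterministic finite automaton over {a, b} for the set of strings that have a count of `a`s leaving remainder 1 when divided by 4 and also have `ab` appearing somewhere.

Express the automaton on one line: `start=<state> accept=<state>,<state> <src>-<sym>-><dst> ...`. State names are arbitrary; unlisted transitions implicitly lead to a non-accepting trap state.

Build one automaton per condition and run them in lockstep. One (4 states) tracks the count of `a`s modulo 4; the other (3 states) tracks whether and how much of `ab` has been seen. Each combined state is a pair, one component from each; accept when both components accept.
With 9 states:
        a   b  
>  q0   q1  q0 
   q1   q2  q3 
   q2   q4  q5 
 * q3   q5  q3 
   q4   q6  q7 
   q5   q7  q5 
   q6   q1  q8 
   q7   q8  q7 
   q8   q3  q8 
(> = start, * = accepting)

start=q0 accept=q3 q0-a->q1 q0-b->q0 q1-a->q2 q1-b->q3 q2-a->q4 q2-b->q5 q3-a->q5 q3-b->q3 q4-a->q6 q4-b->q7 q5-a->q7 q5-b->q5 q6-a->q1 q6-b->q8 q7-a->q8 q7-b->q7 q8-a->q3 q8-b->q8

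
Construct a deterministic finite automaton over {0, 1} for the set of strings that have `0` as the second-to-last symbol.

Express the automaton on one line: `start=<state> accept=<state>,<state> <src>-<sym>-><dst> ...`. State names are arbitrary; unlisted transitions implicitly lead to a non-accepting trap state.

A DFA must remember the last 2 symbols (since which symbol is second-to-last isn't known until the input ends). Use one state per possible window of the last ≤2 symbols; accept from those whose window starts with `0`.
7 states suffice.
        0   1  
>  S0   S1  S2 
   S1   S3  S4 
   S2   S5  S6 
 * S3   S3  S4 
 * S4   S5  S6 
   S5   S3  S4 
   S6   S5  S6 
(> = start, * = accepting)

start=S0 accept=S3,S4 S0-0->S1 S0-1->S2 S1-0->S3 S1-1->S4 S2-0->S5 S2-1->S6 S3-0->S3 S3-1->S4 S4-0->S5 S4-1->S6 S5-0->S3 S5-1->S4 S6-0->S5 S6-1->S6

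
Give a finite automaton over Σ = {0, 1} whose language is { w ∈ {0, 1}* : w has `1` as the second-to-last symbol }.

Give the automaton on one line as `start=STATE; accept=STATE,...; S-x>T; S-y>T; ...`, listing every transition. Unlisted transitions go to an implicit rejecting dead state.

Because acceptance depends on a position counted from the end, the machine has to buffer the most recent 2 symbols. Make each state the string of the last up-to-2 symbols read; on input `x` shift the window left and append `x`. Accept when the buffered window has length 2 and begins with `1`.
A 7-state machine:
        0   1  
>  s0   s1  s2 
   s1   s3  s4 
   s2   s5  s6 
   s3   s3  s4 
   s4   s5  s6 
 * s5   s3  s4 
 * s6   s5  s6 
(> = start, * = accepting)

start=s0; accept=s5,s6; s0-0>s1; s0-1>s2; s1-0>s3; s1-1>s4; s2-0>s5; s2-1>s6; s3-0>s3; s3-1>s4; s4-0>s5; s4-1>s6; s5-0>s3; s5-1>s4; s6-0>s5; s6-1>s6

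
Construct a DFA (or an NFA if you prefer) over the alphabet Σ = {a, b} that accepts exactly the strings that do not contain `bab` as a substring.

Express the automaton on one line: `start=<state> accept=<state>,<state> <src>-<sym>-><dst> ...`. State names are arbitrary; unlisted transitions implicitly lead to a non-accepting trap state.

This is the complement of 'contains `bab`'. Use the same substring-matching states — q0 through q3 holding how much of `bab` has just been matched — but flip the accepting set: everything except the trap q3 accepts.
With 4 states:
        a   b  
>* q0   q0  q1 
 * q1   q2  q1 
 * q2   q0  q3 
   q3   q3  q3 
(> = start, * = accepting)

start=q0 accept=q0,q1,q2 q0-a->q0 q0-b->q1 q1-a->q2 q1-b->q1 q2-a->q0 q2-b->q3 q3-a->q3 q3-b->q3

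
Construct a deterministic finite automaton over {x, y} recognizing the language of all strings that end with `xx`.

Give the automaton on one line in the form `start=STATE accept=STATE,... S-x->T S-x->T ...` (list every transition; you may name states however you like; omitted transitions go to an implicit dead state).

start=q0 accept=q2 q0-x->q1 q0-y->q0 q1-x->q2 q1-y->q0 q2-x->q2 q2-y->q0

Let each state record the length of the longest suffix of the input read so far that is also a prefix of `xx`. q1 means the last symbol is `x`; q2 means the last 2 symbols are `xx`. Accept only at q2, where the string currently ends in `xx`.
        x   y  
>  q0   q1  q0 
   q1   q2  q0 
 * q2   q2  q0 
(> = start, * = accepting)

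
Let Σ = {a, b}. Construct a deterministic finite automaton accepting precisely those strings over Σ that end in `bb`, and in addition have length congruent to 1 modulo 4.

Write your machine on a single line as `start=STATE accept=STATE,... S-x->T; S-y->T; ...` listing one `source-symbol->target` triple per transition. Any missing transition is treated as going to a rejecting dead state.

Run two small machines in parallel and take their product. The first has 3 states tracking how much of the suffix `bb` has currently been matched; the second has 4 states tracking the input length modulo 4. A product state is a pair (one from each), accepting exactly when both do.
A 12-state machine:
          a    b  
>  S0     S1   S2 
   S1     S3   S4 
   S2     S3   S5 
   S3     S6   S7 
   S4     S6   S8 
   S5     S6   S8 
   S6     S0   S9 
   S7     S0  S10 
   S8     S0  S10 
   S9     S1  S11 
   S10    S1  S11 
 * S11    S3   S5 
(> = start, * = accepting)

start=S0; accept=S11; S0-a->S1; S0-b->S2; S1-a->S3; S1-b->S4; S2-a->S3; S2-b->S5; S3-a->S6; S3-b->S7; S4-a->S6; S4-b->S8; S5-a->S6; S5-b->S8; S6-a->S0; S6-b->S9; S7-a->S0; S7-b->S10; S8-a->S0; S8-b->S10; S9-a->S1; S9-b->S11; S10-a->S1; S10-b->S11; S11-a->S3; S11-b->S5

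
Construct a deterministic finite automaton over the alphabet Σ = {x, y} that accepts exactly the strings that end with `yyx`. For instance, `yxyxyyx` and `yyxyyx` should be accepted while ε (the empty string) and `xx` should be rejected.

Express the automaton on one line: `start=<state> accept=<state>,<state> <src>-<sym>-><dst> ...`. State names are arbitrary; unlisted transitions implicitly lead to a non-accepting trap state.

Remember how much of `yyx` the current input suffix matches. State q0 means no match yet; q1 means the last symbol is `y`; q2 means the last 2 symbols are `yy`; q3 means the last 3 symbols are `yyx`. Only q3 accepts. On a mismatch, fall back to the longest proper suffix that is still a prefix of `yyx`.
4 states suffice.
        x   y  
>  q0   q0  q1 
   q1   q0  q2 
   q2   q3  q2 
 * q3   q0  q1 
(> = start, * = accepting)

start=q0 accept=q3 q0-x->q0 q0-y->q1 q1-x->q0 q1-y->q2 q2-x->q3 q2-y->q2 q3-x->q0 q3-y->q1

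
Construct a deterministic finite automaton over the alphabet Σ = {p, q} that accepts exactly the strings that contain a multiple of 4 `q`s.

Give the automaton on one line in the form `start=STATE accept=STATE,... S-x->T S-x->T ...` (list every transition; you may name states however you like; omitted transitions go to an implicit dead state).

start=A accept=A A-p->A A-q->B B-p->B B-q->C C-p->C C-q->D D-p->D D-q->A

The only thing that matters is how many `q`s have appeared, reduced mod 4. Use one state per residue: A for 0, …, D for 3. Reading `q` moves to the next residue; anything else stays put. A is accepting.
       p  q 
>* A   A  B 
   B   B  C 
   C   C  D 
   D   D  A 
(> = start, * = accepting)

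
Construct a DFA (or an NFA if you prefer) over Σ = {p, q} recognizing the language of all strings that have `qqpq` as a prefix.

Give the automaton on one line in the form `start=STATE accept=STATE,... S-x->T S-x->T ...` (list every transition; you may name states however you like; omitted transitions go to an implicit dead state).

Walk along `qqpq` while the input agrees: from s0 take `q` to s1, and so on. Any deviation drops to the rejecting sink s5. Once s4 is reached the prefix is confirmed and every continuation is accepted.
With 6 states:
        p   q  
>  s0   s5  s1 
   s1   s5  s2 
   s2   s3  s5 
   s3   s5  s4 
 * s4   s4  s4 
   s5   s5  s5 
(> = start, * = accepting)

start=s0 accept=s4 s0-p->s5 s0-q->s1 s1-p->s5 s1-q->s2 s2-p->s3 s2-q->s5 s3-p->s5 s3-q->s4 s4-p->s4 s4-q->s4 s5-p->s5 s5-q->s5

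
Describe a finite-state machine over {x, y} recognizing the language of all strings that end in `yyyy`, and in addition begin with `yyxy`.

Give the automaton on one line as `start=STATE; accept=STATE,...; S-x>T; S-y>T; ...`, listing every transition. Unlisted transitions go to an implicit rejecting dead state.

start=S0; accept=S13; S0-x>S1; S0-y>S2; S1-x>S1; S1-y>S3; S2-x>S1; S2-y>S4; S3-x>S1; S3-y>S5; S4-x>S6; S4-y>S7; S5-x>S1; S5-y>S7; S6-x>S1; S6-y>S8; S7-x>S1; S7-y>S9; S8-x>S10; S8-y>S11; S9-x>S1; S9-y>S9; S10-x>S10; S10-y>S8; S11-x>S10; S11-y>S12; S12-x>S10; S12-y>S13; S13-x>S10; S13-y>S13

Handle the two conditions separately and then intersect. One (5 states) tracks how much of the suffix `yyyy` has currently been matched; the other (6 states) tracks whether the input so far still matches the prefix `yyxy`. Each combined state is a pair, one component from each; accept when both components accept.
A 14-state machine:
          x    y  
>  S0     S1   S2 
   S1     S1   S3 
   S2     S1   S4 
   S3     S1   S5 
   S4     S6   S7 
   S5     S1   S7 
   S6     S1   S8 
   S7     S1   S9 
   S8    S10  S11 
   S9     S1   S9 
   S10   S10   S8 
   S11   S10  S12 
   S12   S10  S13 
 * S13   S10  S13 
(> = start, * = accepting)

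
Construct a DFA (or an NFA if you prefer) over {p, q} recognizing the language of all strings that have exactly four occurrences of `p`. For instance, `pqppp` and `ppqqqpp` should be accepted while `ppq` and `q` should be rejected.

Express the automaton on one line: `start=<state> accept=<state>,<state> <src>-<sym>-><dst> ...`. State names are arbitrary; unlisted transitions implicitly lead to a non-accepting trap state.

Only the number of `p`s matters, and only up to 5. Make a chain A → B → C → D → E → F advanced by each `p` (with F absorbing); every other symbol self-loops. The accepting set is {E}.
       p  q 
>  A   B  A 
   B   C  B 
   C   D  C 
   D   E  D 
 * E   F  E 
   F   F  F 
(> = start, * = accepting)

start=A accept=E A-p->B A-q->A B-p->C B-q->B C-p->D C-q->C D-p->E D-q->D E-p->F E-q->E F-p->F F-q->F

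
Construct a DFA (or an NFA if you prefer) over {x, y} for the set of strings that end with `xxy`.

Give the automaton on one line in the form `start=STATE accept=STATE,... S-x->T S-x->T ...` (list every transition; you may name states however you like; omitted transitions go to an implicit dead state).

Remember how much of `xxy` the current input suffix matches. State A means no match yet; B means the last symbol is `x`; C means the last 2 symbols are `xx`; D means the last 3 symbols are `xxy`. Only D accepts. On a mismatch, fall back to the longest proper suffix that is still a prefix of `xxy`.
With 4 states:
       x  y 
>  A   B  A 
   B   C  A 
   C   C  D 
 * D   B  A 
(> = start, * = accepting)

start=A accept=D A-x->B A-y->A B-x->C B-y->A C-x->C C-y->D D-x->B D-y->A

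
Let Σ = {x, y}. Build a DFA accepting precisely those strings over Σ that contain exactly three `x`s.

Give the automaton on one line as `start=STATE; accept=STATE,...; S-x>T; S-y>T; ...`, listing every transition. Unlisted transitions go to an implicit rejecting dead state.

Only the number of `x`s matters, and only up to 4. Make a chain q0 → q1 → q2 → q3 → q4 advanced by each `x` (with q4 absorbing); every other symbol self-loops. The accepting set is {q3}.
With 5 states:
        x   y  
>  q0   q1  q0 
   q1   q2  q1 
   q2   q3  q2 
 * q3   q4  q3 
   q4   q4  q4 
(> = start, * = accepting)

start=q0; accept=q3; q0-x>q1; q0-y>q0; q1-x>q2; q1-y>q1; q2-x>q3; q2-y>q2; q3-x>q4; q3-y>q3; q4-x>q4; q4-y>q4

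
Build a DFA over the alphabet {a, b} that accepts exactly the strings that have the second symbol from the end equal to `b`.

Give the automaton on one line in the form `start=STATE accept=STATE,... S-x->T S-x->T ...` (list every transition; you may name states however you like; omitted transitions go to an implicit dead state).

Because acceptance depends on a position counted from the end, the machine has to buffer the most recent 2 symbols. Make each state the string of the last up-to-2 symbols read; on input `x` shift the window left and append `x`. Accept when the buffered window has length 2 and begins with `b`.
With 7 states:
        a   b  
>  q0   q1  q2 
   q1   q3  q4 
   q2   q5  q6 
   q3   q3  q4 
   q4   q5  q6 
 * q5   q3  q4 
 * q6   q5  q6 
(> = start, * = accepting)

start=q0 accept=q5,q6 q0-a->q1 q0-b->q2 q1-a->q3 q1-b->q4 q2-a->q5 q2-b->q6 q3-a->q3 q3-b->q4 q4-a->q5 q4-b->q6 q5-a->q3 q5-b->q4 q6-a->q5 q6-b->q6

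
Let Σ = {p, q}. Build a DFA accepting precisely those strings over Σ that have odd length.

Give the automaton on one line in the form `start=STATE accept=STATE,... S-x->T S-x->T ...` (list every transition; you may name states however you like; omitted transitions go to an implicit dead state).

Count input length modulo 2: every symbol advances one step around the cycle S0 → S1 → S0. Accept at S1.
A 2-state machine:
        p   q  
>  S0   S1  S1 
 * S1   S0  S0 
(> = start, * = accepting)

start=S0 accept=S1 S0-p->S1 S0-q->S1 S1-p->S0 S1-q->S0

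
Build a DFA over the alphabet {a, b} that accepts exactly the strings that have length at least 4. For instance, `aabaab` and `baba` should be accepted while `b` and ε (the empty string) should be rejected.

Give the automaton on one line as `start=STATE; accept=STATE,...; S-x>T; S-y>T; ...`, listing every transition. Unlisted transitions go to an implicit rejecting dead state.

start=q0; accept=q4,q5; q0-a>q1; q0-b>q1; q1-a>q2; q1-b>q2; q2-a>q3; q2-b>q3; q3-a>q4; q3-b>q4; q4-a>q5; q4-b>q5; q5-a>q5; q5-b>q5

Count input length up to 5: every symbol moves from q0 toward q5, which means 'more than 4' and absorbs. Accept from {q4, q5}.
A 6-state machine:
        a   b  
>  q0   q1  q1 
   q1   q2  q2 
   q2   q3  q3 
   q3   q4  q4 
 * q4   q5  q5 
 * q5   q5  q5 
(> = start, * = accepting)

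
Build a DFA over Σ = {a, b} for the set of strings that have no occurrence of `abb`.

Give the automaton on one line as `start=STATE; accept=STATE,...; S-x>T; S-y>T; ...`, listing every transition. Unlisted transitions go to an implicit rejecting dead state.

This is the complement of 'contains `abb`'. Use the same substring-matching states — q0 through q3 holding how much of `abb` has just been matched — but flip the accepting set: everything except the trap q3 accepts.
4 states suffice.
        a   b  
>* q0   q1  q0 
 * q1   q1  q2 
 * q2   q1  q3 
   q3   q3  q3 
(> = start, * = accepting)

start=q0; accept=q0,q1,q2; q0-a>q1; q0-b>q0; q1-a>q1; q1-b>q2; q2-a>q1; q2-b>q3; q3-a>q3; q3-b>q3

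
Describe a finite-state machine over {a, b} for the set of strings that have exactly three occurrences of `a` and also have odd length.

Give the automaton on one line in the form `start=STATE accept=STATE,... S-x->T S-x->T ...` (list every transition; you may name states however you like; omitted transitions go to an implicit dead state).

Run two small machines in parallel and take their product. The first has 5 states tracking the count of `a`s, saturating at 4; the second has 2 states tracking the input length modulo 2. A product state is a pair (one from each), accepting exactly when both do.
        a   b  
>  q0   q1  q2 
   q1   q3  q4 
   q2   q4  q0 
   q3   q5  q6 
   q4   q6  q1 
 * q5   q7  q8 
   q6   q8  q3 
   q7   q9  q9 
   q8   q9  q5 
   q9   q7  q7 
(> = start, * = accepting)

start=q0 accept=q5 q0-a->q1 q0-b->q2 q1-a->q3 q1-b->q4 q2-a->q4 q2-b->q0 q3-a->q5 q3-b->q6 q4-a->q6 q4-b->q1 q5-a->q7 q5-b->q8 q6-a->q8 q6-b->q3 q7-a->q9 q7-b->q9 q8-a->q9 q8-b->q5 q9-a->q7 q9-b->q7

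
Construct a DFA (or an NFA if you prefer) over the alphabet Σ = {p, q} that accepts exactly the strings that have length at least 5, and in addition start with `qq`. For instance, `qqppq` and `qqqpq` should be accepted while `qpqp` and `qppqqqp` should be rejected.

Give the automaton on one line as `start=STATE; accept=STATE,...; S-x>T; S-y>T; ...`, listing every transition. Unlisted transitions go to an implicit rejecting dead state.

start=s0; accept=s6; s0-p>s1; s0-q>s2; s1-p>s1; s1-q>s1; s2-p>s1; s2-q>s3; s3-p>s4; s3-q>s4; s4-p>s5; s4-q>s5; s5-p>s6; s5-q>s6; s6-p>s6; s6-q>s6

Build one automaton per condition and run them in lockstep. The first has 7 states tracking the input length, saturating at 6; the second has 4 states tracking whether the input so far still matches the prefix `qq`. A product state is a pair (one from each), accepting exactly when both do. Minimizing collapses redundant product states.
With 7 states:
        p   q  
>  s0   s1  s2 
   s1   s1  s1 
   s2   s1  s3 
   s3   s4  s4 
   s4   s5  s5 
   s5   s6  s6 
 * s6   s6  s6 
(> = start, * = accepting)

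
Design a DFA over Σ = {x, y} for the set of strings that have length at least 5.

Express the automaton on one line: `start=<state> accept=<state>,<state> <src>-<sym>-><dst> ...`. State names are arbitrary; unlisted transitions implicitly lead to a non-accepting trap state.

start=S0 accept=S5,S6 S0-x->S1 S0-y->S1 S1-x->S2 S1-y->S2 S2-x->S3 S2-y->S3 S3-x->S4 S3-y->S4 S4-x->S5 S4-y->S5 S5-x->S6 S5-y->S6 S6-x->S6 S6-y->S6

We only need to distinguish lengths 0, 1, …, 5, and '>5'. Chain S0 → S1 → S2 → S3 → S4 → S5 → S6 on every symbol, with S6 looping. Accepting states: {S5, S6}.
7 states suffice.
        x   y  
>  S0   S1  S1 
   S1   S2  S2 
   S2   S3  S3 
   S3   S4  S4 
   S4   S5  S5 
 * S5   S6  S6 
 * S6   S6  S6 
(> = start, * = accepting)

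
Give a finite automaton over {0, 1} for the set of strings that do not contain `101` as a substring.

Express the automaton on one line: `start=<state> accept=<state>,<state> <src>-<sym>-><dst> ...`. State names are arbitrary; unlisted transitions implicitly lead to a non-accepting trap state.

start=S0 accept=S0,S1,S2 S0-0->S0 S0-1->S1 S1-0->S2 S1-1->S1 S2-0->S0 S2-1->S3 S3-0->S3 S3-1->S3

Track partial matches of the forbidden pattern `101`. State S3 is a dead state reached once `101` has occurred; every other state accepts. S0 means no part of `101` is currently matched.
A 4-state machine:
        0   1  
>* S0   S0  S1 
 * S1   S2  S1 
 * S2   S0  S3 
   S3   S3  S3 
(> = start, * = accepting)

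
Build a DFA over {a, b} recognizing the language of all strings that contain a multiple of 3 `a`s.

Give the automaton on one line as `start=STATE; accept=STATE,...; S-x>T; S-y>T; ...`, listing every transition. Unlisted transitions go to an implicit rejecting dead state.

start=s0; accept=s0; s0-a>s1; s0-b>s0; s1-a>s2; s1-b>s1; s2-a>s0; s2-b>s2

Keep the running count of `a`s modulo 3: each `a` advances along the cycle s0 → s1 → s2 → s0 while other symbols loop. Accept at s0.
A 3-state machine:
        a   b  
>* s0   s1  s0 
   s1   s2  s1 
   s2   s0  s2 
(> = start, * = accepting)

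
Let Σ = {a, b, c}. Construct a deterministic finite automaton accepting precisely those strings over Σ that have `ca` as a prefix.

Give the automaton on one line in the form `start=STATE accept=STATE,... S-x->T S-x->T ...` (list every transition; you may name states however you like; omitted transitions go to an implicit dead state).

start=s0 accept=s2 s0-a->s3 s0-b->s3 s0-c->s1 s1-a->s2 s1-b->s3 s1-c->s3 s2-a->s2 s2-b->s2 s2-c->s2 s3-a->s3 s3-b->s3 s3-c->s3

Check the first 2 symbols one by one: s0 through s1 record how many have matched `ca` so far; any wrong symbol goes to the dead state s3. After all 2 match we enter the accepting sink s2.
4 states suffice.
        a   b   c  
>  s0   s3  s3  s1 
   s1   s2  s3  s3 
 * s2   s2  s2  s2 
   s3   s3  s3  s3 
(> = start, * = accepting)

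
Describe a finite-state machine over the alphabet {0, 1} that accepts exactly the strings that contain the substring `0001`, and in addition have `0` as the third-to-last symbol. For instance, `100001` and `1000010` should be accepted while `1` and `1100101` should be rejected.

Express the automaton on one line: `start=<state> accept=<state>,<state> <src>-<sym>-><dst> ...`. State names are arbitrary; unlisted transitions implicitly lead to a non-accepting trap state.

Run two small machines in parallel and take their product. One (5 states) tracks whether and how much of `0001` has been seen; the other (15 states) tracks the last 3 symbols read. Each combined state is a pair, one component from each; accept when both components accept.
With 23 states:
       0  1 
>  A   B  C 
   B   D  E 
   C   F  G 
   D   H  I 
   E   J  K 
   F   L  M 
   G   N  O 
   H   H  P 
   I   J  K 
   J   L  M 
   K   N  O 
   L   H  I 
   M   J  K 
   N   L  M 
   O   N  O 
 * P   Q  R 
 * Q   S  T 
 * R   U  V 
   S   W  P 
   T   Q  R 
   U   S  T 
   V   U  V 
 * W   W  P 
(> = start, * = accepting)

start=A accept=P,Q,R,W A-0->B A-1->C B-0->D B-1->E C-0->F C-1->G D-0->H D-1->I E-0->J E-1->K F-0->L F-1->M G-0->N G-1->O H-0->H H-1->P I-0->J I-1->K J-0->L J-1->M K-0->N K-1->O L-0->H L-1->I M-0->J M-1->K N-0->L N-1->M O-0->N O-1->O P-0->Q P-1->R Q-0->S Q-1->T R-0->U R-1->V S-0->W S-1->P T-0->Q T-1->R U-0->S U-1->T V-0->U V-1->V W-0->W W-1->P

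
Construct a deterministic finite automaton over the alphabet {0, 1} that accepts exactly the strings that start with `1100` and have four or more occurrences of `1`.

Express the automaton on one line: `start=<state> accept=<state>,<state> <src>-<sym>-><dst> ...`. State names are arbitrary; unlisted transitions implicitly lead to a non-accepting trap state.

Run two small machines in parallel and take their product. The first has 6 states tracking whether the input so far still matches the prefix `1100`; the second has 6 states tracking the count of `1`s, saturating at 5. A product state is a pair (one from each), accepting exactly when both do. After merging equivalent states the machine shrinks.
With 8 states:
        0   1  
>  q0   q1  q2 
   q1   q1  q1 
   q2   q1  q3 
   q3   q4  q1 
   q4   q5  q1 
   q5   q5  q6 
   q6   q6  q7 
 * q7   q7  q7 
(> = start, * = accepting)

start=q0 accept=q7 q0-0->q1 q0-1->q2 q1-0->q1 q1-1->q1 q2-0->q1 q2-1->q3 q3-0->q4 q3-1->q1 q4-0->q5 q4-1->q1 q5-0->q5 q5-1->q6 q6-0->q6 q6-1->q7 q7-0->q7 q7-1->q7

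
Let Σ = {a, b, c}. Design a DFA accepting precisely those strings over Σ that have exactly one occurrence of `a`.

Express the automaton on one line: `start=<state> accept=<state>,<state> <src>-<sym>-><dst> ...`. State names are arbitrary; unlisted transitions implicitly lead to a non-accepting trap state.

Count `a`s, saturating at 2: state S0 means no `a` yet, S1 means one `a` seen, S2 means more than one. Each `a` increments (capped at S2); other symbols loop. Accept from {S1}.
3 states suffice.
        a   b   c  
>  S0   S1  S0  S0 
 * S1   S2  S1  S1 
   S2   S2  S2  S2 
(> = start, * = accepting)

start=S0 accept=S1 S0-a->S1 S0-b->S0 S0-c->S0 S1-a->S2 S1-b->S1 S1-c->S1 S2-a->S2 S2-b->S2 S2-c->S2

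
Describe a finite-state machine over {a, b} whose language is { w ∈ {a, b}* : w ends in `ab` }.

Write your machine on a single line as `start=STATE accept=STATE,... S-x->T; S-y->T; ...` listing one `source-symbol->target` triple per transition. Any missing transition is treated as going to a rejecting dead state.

start=s0; accept=s2; s0-a->s1; s0-b->s0; s1-a->s1; s1-b->s2; s2-a->s1; s2-b->s0

Let each state record the length of the longest suffix of the input read so far that is also a prefix of `ab`. s1 means the last symbol is `a`; s2 means the last 2 symbols are `ab`. Accept only at s2, where the string currently ends in `ab`.
With 3 states:
        a   b  
>  s0   s1  s0 
   s1   s1  s2 
 * s2   s1  s0 
(> = start, * = accepting)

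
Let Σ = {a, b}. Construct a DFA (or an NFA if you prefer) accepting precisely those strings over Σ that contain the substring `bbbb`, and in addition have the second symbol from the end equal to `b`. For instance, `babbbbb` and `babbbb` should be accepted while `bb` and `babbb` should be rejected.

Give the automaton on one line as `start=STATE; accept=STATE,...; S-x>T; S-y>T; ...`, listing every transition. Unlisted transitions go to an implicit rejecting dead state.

start=q0; accept=q4,q5; q0-a>q0; q0-b>q1; q1-a>q0; q1-b>q2; q2-a>q0; q2-b>q3; q3-a>q0; q3-b>q4; q4-a>q5; q4-b>q4; q5-a>q6; q5-b>q7; q6-a>q6; q6-b>q7; q7-a>q5; q7-b>q4

Run two small machines in parallel and take their product. The first has 5 states tracking whether and how much of `bbbb` has been seen; the second has 7 states tracking the last 2 symbols read. A product state is a pair (one from each), accepting exactly when both do. After merging equivalent states the machine shrinks.
8 states suffice.
        a   b  
>  q0   q0  q1 
   q1   q0  q2 
   q2   q0  q3 
   q3   q0  q4 
 * q4   q5  q4 
 * q5   q6  q7 
   q6   q6  q7 
   q7   q5  q4 
(> = start, * = accepting)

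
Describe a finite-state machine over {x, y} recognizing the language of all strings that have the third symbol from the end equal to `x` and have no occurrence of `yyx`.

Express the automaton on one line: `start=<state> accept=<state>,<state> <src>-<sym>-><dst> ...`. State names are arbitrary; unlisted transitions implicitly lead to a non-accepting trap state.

start=q0 accept=q7,q8,q9,q10 q0-x->q1 q0-y->q2 q1-x->q3 q1-y->q4 q2-x->q5 q2-y->q6 q3-x->q7 q3-y->q8 q4-x->q9 q4-y->q10 q5-x->q11 q5-y->q12 q6-x->q13 q6-y->q14 q7-x->q7 q7-y->q8 q8-x->q9 q8-y->q10 q9-x->q11 q9-y->q12 q10-x->q13 q10-y->q14 q11-x->q7 q11-y->q8 q12-x->q9 q12-y->q10 q13-x->q15 q13-y->q16 q14-x->q13 q14-y->q14 q15-x->q17 q15-y->q18 q16-x->q19 q16-y->q20 q17-x->q17 q17-y->q18 q18-x->q19 q18-y->q20 q19-x->q15 q19-y->q16 q20-x->q13 q20-y->q21 q21-x->q13 q21-y->q21

Handle the two conditions separately and then intersect. One (15 states) tracks the last 3 symbols read; the other (4 states) tracks partial matches of the forbidden pattern `yyx`. Each combined state is a pair, one component from each; accept when both components accept.
22 states suffice.
          x    y  
>  q0     q1   q2 
   q1     q3   q4 
   q2     q5   q6 
   q3     q7   q8 
   q4     q9  q10 
   q5    q11  q12 
   q6    q13  q14 
 * q7     q7   q8 
 * q8     q9  q10 
 * q9    q11  q12 
 * q10   q13  q14 
   q11    q7   q8 
   q12    q9  q10 
   q13   q15  q16 
   q14   q13  q14 
   q15   q17  q18 
   q16   q19  q20 
   q17   q17  q18 
   q18   q19  q20 
   q19   q15  q16 
   q20   q13  q21 
   q21   q13  q21 
(> = start, * = accepting)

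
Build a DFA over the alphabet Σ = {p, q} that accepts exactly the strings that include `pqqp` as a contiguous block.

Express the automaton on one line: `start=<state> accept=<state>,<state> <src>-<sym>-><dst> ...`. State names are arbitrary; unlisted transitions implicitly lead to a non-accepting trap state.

States S0..S3 record the length of the longest prefix of `pqqp` that matches the current input suffix. Reaching S4 means `pqqp` has been seen, and we stay there forever. Accept from S4.
A 5-state machine:
        p   q  
>  S0   S1  S0 
   S1   S1  S2 
   S2   S1  S3 
   S3   S4  S0 
 * S4   S4  S4 
(> = start, * = accepting)

start=S0 accept=S4 S0-p->S1 S0-q->S0 S1-p->S1 S1-q->S2 S2-p->S1 S2-q->S3 S3-p->S4 S3-q->S0 S4-p->S4 S4-q->S4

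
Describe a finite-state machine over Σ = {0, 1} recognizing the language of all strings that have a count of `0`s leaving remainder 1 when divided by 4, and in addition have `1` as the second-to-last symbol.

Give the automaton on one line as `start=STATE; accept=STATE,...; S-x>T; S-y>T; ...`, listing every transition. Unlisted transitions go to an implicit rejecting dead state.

Run two small machines in parallel and take their product. One (4 states) tracks the count of `0`s modulo 4; the other (7 states) tracks the last 2 symbols read. Each combined state is a pair, one component from each; accept when both components accept.
       0  1 
>  A   B  C 
   B   D  E 
   C   F  G 
   D   H  I 
   E   J  K 
 * F   D  E 
   G   F  G 
   H   L  M 
   I   N  O 
   J   H  I 
 * K   J  K 
   L   P  Q 
   M   R  S 
   N   L  M 
   O   N  O 
   P   D  E 
   Q   F  G 
   R   P  Q 
   S   R  S 
(> = start, * = accepting)

start=A; accept=F,K; A-0>B; A-1>C; B-0>D; B-1>E; C-0>F; C-1>G; D-0>H; D-1>I; E-0>J; E-1>K; F-0>D; F-1>E; G-0>F; G-1>G; H-0>L; H-1>M; I-0>N; I-1>O; J-0>H; J-1>I; K-0>J; K-1>K; L-0>P; L-1>Q; M-0>R; M-1>S; N-0>L; N-1>M; O-0>N; O-1>O; P-0>D; P-1>E; Q-0>F; Q-1>G; R-0>P; R-1>Q; S-0>R; S-1>S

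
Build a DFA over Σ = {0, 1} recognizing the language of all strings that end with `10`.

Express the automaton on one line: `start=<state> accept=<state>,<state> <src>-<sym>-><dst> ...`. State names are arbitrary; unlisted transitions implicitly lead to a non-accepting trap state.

start=q0 accept=q2 q0-0->q0 q0-1->q1 q1-0->q2 q1-1->q1 q2-0->q0 q2-1->q1

Let each state record the length of the longest suffix of the input read so far that is also a prefix of `10`. q1 means the last symbol is `1`; q2 means the last 2 symbols are `10`. Accept only at q2, where the string currently ends in `10`.
With 3 states:
        0   1  
>  q0   q0  q1 
   q1   q2  q1 
 * q2   q0  q1 
(> = start, * = accepting)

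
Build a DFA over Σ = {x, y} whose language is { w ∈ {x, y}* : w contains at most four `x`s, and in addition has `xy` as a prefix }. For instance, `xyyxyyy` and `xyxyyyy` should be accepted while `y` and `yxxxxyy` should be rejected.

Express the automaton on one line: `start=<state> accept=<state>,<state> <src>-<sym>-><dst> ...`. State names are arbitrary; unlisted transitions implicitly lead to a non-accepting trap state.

start=s0 accept=s3,s4,s5,s6 s0-x->s1 s0-y->s2 s1-x->s2 s1-y->s3 s2-x->s2 s2-y->s2 s3-x->s4 s3-y->s3 s4-x->s5 s4-y->s4 s5-x->s6 s5-y->s5 s6-x->s2 s6-y->s6

Build one automaton per condition and run them in lockstep. The first has 6 states tracking the count of `x`s, saturating at 5; the second has 4 states tracking whether the input so far still matches the prefix `xy`. A product state is a pair (one from each), accepting exactly when both do. Minimizing collapses redundant product states.
7 states suffice.
        x   y  
>  s0   s1  s2 
   s1   s2  s3 
   s2   s2  s2 
 * s3   s4  s3 
 * s4   s5  s4 
 * s5   s6  s5 
 * s6   s2  s6 
(> = start, * = accepting)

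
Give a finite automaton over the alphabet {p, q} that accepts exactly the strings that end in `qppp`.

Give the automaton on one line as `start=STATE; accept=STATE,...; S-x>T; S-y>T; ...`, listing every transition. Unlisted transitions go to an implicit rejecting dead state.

Remember how much of `qppp` the current input suffix matches. State s0 means no match yet; s1 means the last symbol is `q`; s2 means the last 2 symbols are `qp`; s3 means the last 3 symbols are `qpp`; s4 means the last 4 symbols are `qppp`. Only s4 accepts. On a mismatch, fall back to the longest proper suffix that is still a prefix of `qppp`.
With 5 states:
        p   q  
>  s0   s0  s1 
   s1   s2  s1 
   s2   s3  s1 
   s3   s4  s1 
 * s4   s0  s1 
(> = start, * = accepting)

start=s0; accept=s4; s0-p>s0; s0-q>s1; s1-p>s2; s1-q>s1; s2-p>s3; s2-q>s1; s3-p>s4; s3-q>s1; s4-p>s0; s4-q>s1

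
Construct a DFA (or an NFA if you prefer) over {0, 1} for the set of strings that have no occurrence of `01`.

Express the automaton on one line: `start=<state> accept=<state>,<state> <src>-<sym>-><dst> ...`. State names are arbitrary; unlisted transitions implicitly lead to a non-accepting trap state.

This is the complement of 'contains `01`'. Use the same substring-matching states — S0 through S2 holding how much of `01` has just been matched — but flip the accepting set: everything except the trap S2 accepts.
A 3-state machine:
        0   1  
>* S0   S1  S0 
 * S1   S1  S2 
   S2   S2  S2 
(> = start, * = accepting)

start=S0 accept=S0,S1 S0-0->S1 S0-1->S0 S1-0->S1 S1-1->S2 S2-0->S2 S2-1->S2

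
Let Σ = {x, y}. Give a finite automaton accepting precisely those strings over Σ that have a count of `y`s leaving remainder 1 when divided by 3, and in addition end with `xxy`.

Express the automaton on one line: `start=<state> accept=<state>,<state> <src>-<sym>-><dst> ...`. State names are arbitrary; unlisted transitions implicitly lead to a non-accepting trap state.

start=A accept=F A-x->B A-y->C B-x->D B-y->C C-x->C C-y->E D-x->D D-y->F E-x->E E-y->A F-x->C F-y->E

Run two small machines in parallel and take their product. The first has 3 states tracking the count of `y`s modulo 3; the second has 4 states tracking how much of the suffix `xxy` has currently been matched. A product state is a pair (one from each), accepting exactly when both do. Minimizing collapses redundant product states.
A 6-state machine:
       x  y 
>  A   B  C 
   B   D  C 
   C   C  E 
   D   D  F 
   E   E  A 
 * F   C  E 
(> = start, * = accepting)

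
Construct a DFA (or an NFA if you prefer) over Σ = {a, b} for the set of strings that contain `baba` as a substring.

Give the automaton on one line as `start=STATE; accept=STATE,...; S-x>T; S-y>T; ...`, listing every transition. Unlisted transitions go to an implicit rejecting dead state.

start=s0; accept=s4; s0-a>s0; s0-b>s1; s1-a>s2; s1-b>s1; s2-a>s0; s2-b>s3; s3-a>s4; s3-b>s1; s4-a>s4; s4-b>s4

Track how much of `baba` has been matched so far: state s0 is no progress, s4 is the absorbing accept state reached once `baba` has occurred. Intermediate states record partial matches; on a mismatch, fall back to the longest reusable overlap.
With 5 states:
        a   b  
>  s0   s0  s1 
   s1   s2  s1 
   s2   s0  s3 
   s3   s4  s1 
 * s4   s4  s4 
(> = start, * = accepting)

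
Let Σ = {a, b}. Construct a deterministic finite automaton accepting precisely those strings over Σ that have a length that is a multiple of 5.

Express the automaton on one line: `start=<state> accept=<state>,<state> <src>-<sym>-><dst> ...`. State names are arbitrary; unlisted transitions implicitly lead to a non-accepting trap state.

start=s0 accept=s0 s0-a->s1 s0-b->s1 s1-a->s2 s1-b->s2 s2-a->s3 s2-b->s3 s3-a->s4 s3-b->s4 s4-a->s0 s4-b->s0

Count input length modulo 5: every symbol advances one step around the cycle s0 → s1 → s2 → s3 → s4 → s0. Accept at s0.
With 5 states:
        a   b  
>* s0   s1  s1 
   s1   s2  s2 
   s2   s3  s3 
   s3   s4  s4 
   s4   s0  s0 
(> = start, * = accepting)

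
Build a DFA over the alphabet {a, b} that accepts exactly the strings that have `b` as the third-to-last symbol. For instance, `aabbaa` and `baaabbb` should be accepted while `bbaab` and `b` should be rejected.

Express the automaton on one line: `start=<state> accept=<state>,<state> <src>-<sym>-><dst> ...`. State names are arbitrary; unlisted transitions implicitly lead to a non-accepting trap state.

start=S0 accept=S11,S12,S13,S14 S0-a->S1 S0-b->S2 S1-a->S3 S1-b->S4 S2-a->S5 S2-b->S6 S3-a->S7 S3-b->S8 S4-a->S9 S4-b->S10 S5-a->S11 S5-b->S12 S6-a->S13 S6-b->S14 S7-a->S7 S7-b->S8 S8-a->S9 S8-b->S10 S9-a->S11 S9-b->S12 S10-a->S13 S10-b->S14 S11-a->S7 S11-b->S8 S12-a->S9 S12-b->S10 S13-a->S11 S13-b->S12 S14-a->S13 S14-b->S14

A DFA must remember the last 3 symbols (since which symbol is third-to-last isn't known until the input ends). Use one state per possible window of the last ≤3 symbols; accept from those whose window starts with `b`.
A 15-state machine:
          a    b  
>  S0     S1   S2 
   S1     S3   S4 
   S2     S5   S6 
   S3     S7   S8 
   S4     S9  S10 
   S5    S11  S12 
   S6    S13  S14 
   S7     S7   S8 
   S8     S9  S10 
   S9    S11  S12 
   S10   S13  S14 
 * S11    S7   S8 
 * S12    S9  S10 
 * S13   S11  S12 
 * S14   S13  S14 
(> = start, * = accepting)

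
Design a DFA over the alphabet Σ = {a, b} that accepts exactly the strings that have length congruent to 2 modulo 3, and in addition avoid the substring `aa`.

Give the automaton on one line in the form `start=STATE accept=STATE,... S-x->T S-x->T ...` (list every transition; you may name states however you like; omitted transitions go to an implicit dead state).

Run two small machines in parallel and take their product. The first has 3 states tracking the input length modulo 3; the second has 3 states tracking partial matches of the forbidden pattern `aa`. A product state is a pair (one from each), accepting exactly when both do.
With 9 states:
        a   b  
>  S0   S1  S2 
   S1   S3  S4 
   S2   S5  S4 
   S3   S6  S6 
 * S4   S7  S0 
 * S5   S6  S0 
   S6   S8  S8 
   S7   S8  S2 
   S8   S3  S3 
(> = start, * = accepting)

start=S0 accept=S4,S5 S0-a->S1 S0-b->S2 S1-a->S3 S1-b->S4 S2-a->S5 S2-b->S4 S3-a->S6 S3-b->S6 S4-a->S7 S4-b->S0 S5-a->S6 S5-b->S0 S6-a->S8 S6-b->S8 S7-a->S8 S7-b->S2 S8-a->S3 S8-b->S3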